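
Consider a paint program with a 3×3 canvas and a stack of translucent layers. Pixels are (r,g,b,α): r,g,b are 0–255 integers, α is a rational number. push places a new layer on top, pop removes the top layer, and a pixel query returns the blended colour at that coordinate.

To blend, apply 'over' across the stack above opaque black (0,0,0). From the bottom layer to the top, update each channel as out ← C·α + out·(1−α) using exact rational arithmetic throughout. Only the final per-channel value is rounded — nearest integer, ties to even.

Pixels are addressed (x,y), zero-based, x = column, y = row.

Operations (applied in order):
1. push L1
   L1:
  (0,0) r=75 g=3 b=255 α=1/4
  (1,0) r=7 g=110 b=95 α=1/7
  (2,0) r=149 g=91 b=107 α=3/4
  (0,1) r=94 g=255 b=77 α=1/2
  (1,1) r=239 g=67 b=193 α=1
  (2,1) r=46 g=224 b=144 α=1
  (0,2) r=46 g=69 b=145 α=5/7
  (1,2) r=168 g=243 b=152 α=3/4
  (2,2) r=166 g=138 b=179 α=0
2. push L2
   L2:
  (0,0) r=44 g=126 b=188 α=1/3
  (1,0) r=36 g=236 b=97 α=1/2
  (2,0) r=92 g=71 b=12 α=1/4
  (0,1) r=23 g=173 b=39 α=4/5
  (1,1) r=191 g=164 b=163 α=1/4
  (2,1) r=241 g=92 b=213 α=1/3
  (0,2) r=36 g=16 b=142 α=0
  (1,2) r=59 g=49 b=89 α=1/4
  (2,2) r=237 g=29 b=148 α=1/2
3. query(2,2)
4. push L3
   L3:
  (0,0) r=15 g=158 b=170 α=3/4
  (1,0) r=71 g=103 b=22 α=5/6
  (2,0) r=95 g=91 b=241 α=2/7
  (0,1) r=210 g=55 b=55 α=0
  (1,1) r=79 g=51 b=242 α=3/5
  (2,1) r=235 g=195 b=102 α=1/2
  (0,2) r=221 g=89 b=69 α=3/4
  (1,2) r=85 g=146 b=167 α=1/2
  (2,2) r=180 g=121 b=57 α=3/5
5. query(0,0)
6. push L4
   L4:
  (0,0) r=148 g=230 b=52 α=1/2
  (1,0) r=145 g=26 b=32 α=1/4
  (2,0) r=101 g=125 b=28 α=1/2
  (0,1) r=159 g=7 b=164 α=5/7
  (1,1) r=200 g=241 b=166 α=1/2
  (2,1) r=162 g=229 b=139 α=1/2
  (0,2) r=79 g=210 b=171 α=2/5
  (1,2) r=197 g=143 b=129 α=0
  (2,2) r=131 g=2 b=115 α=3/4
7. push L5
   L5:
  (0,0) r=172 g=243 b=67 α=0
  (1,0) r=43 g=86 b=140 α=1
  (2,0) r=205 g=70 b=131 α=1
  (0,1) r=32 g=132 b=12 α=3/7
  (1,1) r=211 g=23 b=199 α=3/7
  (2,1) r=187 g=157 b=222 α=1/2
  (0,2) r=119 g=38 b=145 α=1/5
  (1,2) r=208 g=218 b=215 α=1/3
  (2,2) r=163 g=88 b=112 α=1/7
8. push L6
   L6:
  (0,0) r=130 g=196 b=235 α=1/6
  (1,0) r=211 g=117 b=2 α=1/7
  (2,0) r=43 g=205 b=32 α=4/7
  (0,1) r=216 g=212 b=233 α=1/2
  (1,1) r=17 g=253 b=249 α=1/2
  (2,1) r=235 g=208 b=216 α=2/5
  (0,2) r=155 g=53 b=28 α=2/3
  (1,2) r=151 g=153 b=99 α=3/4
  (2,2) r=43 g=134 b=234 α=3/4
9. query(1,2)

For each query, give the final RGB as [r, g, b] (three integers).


at x=2,y=2 over L1,L2:
+L1 (α=0) → [0, 0, 0]
+L2 (α=1/2) → [237/2, 29/2, 74]
= [118, 14, 74]

at x=0,y=0 over L1,L2,L3:
+L1 (α=1/4) → [75/4, 3/4, 255/4]
+L2 (α=1/3) → [163/6, 85/2, 631/6]
+L3 (α=3/4) → [433/24, 1033/8, 3691/24]
→ [18, 129, 154]

at x=1,y=2 over L1,L2,L3,L4,L5,L6:
L1 α=3/4: [126, 729/4, 114]
L2 α=1/4: [437/4, 2383/16, 431/4]
L3 α=1/2: [777/8, 4719/32, 1099/8]
L4 α=0: [777/8, 4719/32, 1099/8]
L5 α=1/3: [1609/12, 8207/48, 653/4]
L6 α=3/4: [7045/48, 30239/192, 1841/16]
→ [147, 157, 115]


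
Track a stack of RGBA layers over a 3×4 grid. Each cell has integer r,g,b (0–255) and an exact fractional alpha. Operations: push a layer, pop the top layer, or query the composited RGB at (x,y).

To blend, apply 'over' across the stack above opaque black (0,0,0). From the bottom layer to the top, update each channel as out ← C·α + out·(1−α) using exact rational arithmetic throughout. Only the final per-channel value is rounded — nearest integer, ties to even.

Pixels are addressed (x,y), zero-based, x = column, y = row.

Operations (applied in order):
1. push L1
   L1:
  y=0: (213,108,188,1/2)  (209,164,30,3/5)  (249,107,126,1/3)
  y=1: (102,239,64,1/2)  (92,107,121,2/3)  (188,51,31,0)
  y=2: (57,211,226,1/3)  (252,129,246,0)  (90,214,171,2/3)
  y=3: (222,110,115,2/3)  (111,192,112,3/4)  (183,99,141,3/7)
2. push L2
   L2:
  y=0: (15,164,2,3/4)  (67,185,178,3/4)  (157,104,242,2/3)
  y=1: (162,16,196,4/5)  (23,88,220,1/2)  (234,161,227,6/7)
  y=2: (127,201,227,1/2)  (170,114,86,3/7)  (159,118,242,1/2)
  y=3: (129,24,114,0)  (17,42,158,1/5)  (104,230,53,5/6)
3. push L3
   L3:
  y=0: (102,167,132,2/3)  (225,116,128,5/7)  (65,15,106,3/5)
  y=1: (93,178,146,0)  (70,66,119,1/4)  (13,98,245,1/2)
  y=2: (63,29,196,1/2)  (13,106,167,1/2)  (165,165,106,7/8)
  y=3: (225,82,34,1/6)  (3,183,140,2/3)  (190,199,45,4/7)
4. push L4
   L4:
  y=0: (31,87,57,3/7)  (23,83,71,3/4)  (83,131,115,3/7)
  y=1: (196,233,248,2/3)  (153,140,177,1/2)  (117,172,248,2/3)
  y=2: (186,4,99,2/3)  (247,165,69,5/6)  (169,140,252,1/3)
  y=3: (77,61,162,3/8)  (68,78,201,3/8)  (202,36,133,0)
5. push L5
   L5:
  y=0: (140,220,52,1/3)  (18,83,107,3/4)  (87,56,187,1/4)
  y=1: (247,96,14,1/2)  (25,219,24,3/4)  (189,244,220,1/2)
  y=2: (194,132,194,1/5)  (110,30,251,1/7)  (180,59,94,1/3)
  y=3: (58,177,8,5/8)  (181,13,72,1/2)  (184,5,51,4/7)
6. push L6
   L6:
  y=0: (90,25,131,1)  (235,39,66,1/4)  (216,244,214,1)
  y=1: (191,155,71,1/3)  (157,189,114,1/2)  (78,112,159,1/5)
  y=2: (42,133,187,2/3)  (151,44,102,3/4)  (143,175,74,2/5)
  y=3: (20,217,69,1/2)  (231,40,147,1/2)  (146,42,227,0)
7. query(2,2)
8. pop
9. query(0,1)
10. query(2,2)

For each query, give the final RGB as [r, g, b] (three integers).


at x=2,y=2 over L1,L2,L3,L4,L5,L6:
+L1 (α=2/3) → [60, 428/3, 114]
+L2 (α=1/2) → [219/2, 391/3, 178]
+L3 (α=7/8) → [2529/16, 482/3, 115]
+L4 (α=1/3) → [3881/24, 1384/9, 482/3]
+L5 (α=1/3) → [6041/36, 3299/27, 1246/9]
+L6 (α=2/5) → [9473/60, 6449/45, 338/3]
= [158, 143, 113]

query (0,1) [L1,L2,L3,L4,L5] — begin 0,0,0
after L1 α=1/2: [51, 239/2, 32]
after L2 α=4/5: [699/5, 367/10, 816/5]
after L3 α=0: [699/5, 367/10, 816/5]
after L4 α=2/3: [2659/15, 5027/30, 3296/15]
after L5 α=1/2: [3182/15, 7907/60, 1753/15]
→ [212, 132, 117]

query (2,2) [L1,L2,L3,L4,L5] — begin 0,0,0
L1 α=2/3: [60, 428/3, 114]
L2 α=1/2: [219/2, 391/3, 178]
L3 α=7/8: [2529/16, 482/3, 115]
L4 α=1/3: [3881/24, 1384/9, 482/3]
L5 α=1/3: [6041/36, 3299/27, 1246/9]
→ [168, 122, 138]


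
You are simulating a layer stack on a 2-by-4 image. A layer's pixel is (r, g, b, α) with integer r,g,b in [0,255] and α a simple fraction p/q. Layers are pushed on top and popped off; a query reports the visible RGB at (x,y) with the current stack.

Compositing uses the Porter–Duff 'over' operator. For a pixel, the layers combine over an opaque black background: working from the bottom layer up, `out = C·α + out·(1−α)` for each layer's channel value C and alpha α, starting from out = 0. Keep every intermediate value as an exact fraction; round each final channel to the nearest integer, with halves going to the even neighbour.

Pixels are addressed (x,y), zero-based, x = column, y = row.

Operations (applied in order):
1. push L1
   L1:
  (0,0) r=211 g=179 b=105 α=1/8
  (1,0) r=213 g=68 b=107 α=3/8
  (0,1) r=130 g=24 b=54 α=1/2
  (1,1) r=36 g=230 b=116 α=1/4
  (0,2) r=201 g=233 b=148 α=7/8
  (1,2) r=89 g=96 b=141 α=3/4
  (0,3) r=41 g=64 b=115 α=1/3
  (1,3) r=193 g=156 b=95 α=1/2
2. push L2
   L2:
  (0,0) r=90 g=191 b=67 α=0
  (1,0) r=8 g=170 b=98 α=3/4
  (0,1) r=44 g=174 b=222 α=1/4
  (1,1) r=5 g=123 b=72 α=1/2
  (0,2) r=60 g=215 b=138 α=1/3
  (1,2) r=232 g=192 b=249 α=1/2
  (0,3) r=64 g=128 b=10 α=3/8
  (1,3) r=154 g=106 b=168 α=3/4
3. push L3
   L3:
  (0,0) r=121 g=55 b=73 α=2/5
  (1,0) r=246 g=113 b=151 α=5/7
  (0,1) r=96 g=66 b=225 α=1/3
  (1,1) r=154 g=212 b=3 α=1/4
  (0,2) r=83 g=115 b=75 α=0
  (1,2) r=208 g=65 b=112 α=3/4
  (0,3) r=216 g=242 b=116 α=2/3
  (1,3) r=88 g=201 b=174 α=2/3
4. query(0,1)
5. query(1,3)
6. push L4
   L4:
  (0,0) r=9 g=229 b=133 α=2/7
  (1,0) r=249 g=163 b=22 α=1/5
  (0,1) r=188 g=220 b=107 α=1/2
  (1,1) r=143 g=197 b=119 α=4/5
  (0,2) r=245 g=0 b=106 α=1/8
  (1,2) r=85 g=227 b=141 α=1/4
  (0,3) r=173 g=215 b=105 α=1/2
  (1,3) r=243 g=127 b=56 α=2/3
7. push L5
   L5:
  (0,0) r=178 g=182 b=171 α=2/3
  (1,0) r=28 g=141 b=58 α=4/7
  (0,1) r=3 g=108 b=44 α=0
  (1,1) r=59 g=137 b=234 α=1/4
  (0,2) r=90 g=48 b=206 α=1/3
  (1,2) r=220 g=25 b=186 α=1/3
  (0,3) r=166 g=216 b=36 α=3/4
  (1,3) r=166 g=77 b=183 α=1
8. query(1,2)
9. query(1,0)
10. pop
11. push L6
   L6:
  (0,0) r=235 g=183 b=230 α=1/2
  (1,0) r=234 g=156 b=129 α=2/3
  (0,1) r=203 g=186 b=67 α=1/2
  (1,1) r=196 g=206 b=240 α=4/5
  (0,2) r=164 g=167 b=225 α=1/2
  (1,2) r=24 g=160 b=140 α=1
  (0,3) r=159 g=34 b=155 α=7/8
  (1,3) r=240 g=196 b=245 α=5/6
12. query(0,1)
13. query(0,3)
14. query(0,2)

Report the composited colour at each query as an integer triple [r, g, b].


query (0,1) [L1,L2,L3] — begin 0,0,0
+L1 (α=1/2) → [65, 12, 27]
+L2 (α=1/4) → [239/4, 105/2, 303/4]
+L3 (α=1/3) → [431/6, 57, 251/2]
rounded: [72, 57, 126]

query (1,3) [L1,L2,L3] — begin 0,0,0
after L1 α=1/2: [193/2, 78, 95/2]
after L2 α=3/4: [1117/8, 99, 1103/8]
after L3 α=2/3: [2525/24, 167, 3887/24]
→ [105, 167, 162]

(1,2) stack=L1,L2,L3,L4,L5; from [0,0,0]:
after L1 α=3/4: [267/4, 72, 423/4]
after L2 α=1/2: [1195/8, 132, 1419/8]
after L3 α=3/4: [6187/32, 327/4, 4107/32]
after L4 α=1/4: [21281/128, 1889/16, 16833/128]
after L5 α=1/3: [11787/64, 2089/24, 9579/64]
= [184, 87, 150]

at x=1,y=0 over L1,L2,L3,L4,L5:
L1 α=3/8: [639/8, 51/2, 321/8]
L2 α=3/4: [831/32, 1071/8, 2673/32]
L3 α=5/7: [20511/112, 3331/28, 14753/112]
L4 α=1/5: [27483/140, 4472/35, 15369/140]
L5 α=4/7: [98129/980, 33156/245, 78587/980]
= [100, 135, 80]

query (0,1) [L1,L2,L3,L4,L6] — begin 0,0,0
after L1 α=1/2: [65, 12, 27]
after L2 α=1/4: [239/4, 105/2, 303/4]
after L3 α=1/3: [431/6, 57, 251/2]
after L4 α=1/2: [1559/12, 277/2, 465/4]
after L6 α=1/2: [3995/24, 649/4, 733/8]
rounded: [166, 162, 92]

at x=0,y=3 over L1,L2,L3,L4,L6:
L1 α=1/3: [41/3, 64/3, 115/3]
L2 α=3/8: [781/24, 184/3, 665/24]
L3 α=2/3: [11149/72, 1636/9, 6233/72]
L4 α=1/2: [23605/144, 3571/18, 13793/144]
L6 α=7/8: [183877/1152, 7855/144, 170033/1152]
→ [160, 55, 148]

(0,2) stack=L1,L2,L3,L4,L6; from [0,0,0]:
after L1 α=7/8: [1407/8, 1631/8, 259/2]
after L2 α=1/3: [549/4, 2491/12, 397/3]
after L3 α=0: [549/4, 2491/12, 397/3]
after L4 α=1/8: [4823/32, 17437/96, 3097/24]
after L6 α=1/2: [10071/64, 33469/192, 8497/48]
→ [157, 174, 177]


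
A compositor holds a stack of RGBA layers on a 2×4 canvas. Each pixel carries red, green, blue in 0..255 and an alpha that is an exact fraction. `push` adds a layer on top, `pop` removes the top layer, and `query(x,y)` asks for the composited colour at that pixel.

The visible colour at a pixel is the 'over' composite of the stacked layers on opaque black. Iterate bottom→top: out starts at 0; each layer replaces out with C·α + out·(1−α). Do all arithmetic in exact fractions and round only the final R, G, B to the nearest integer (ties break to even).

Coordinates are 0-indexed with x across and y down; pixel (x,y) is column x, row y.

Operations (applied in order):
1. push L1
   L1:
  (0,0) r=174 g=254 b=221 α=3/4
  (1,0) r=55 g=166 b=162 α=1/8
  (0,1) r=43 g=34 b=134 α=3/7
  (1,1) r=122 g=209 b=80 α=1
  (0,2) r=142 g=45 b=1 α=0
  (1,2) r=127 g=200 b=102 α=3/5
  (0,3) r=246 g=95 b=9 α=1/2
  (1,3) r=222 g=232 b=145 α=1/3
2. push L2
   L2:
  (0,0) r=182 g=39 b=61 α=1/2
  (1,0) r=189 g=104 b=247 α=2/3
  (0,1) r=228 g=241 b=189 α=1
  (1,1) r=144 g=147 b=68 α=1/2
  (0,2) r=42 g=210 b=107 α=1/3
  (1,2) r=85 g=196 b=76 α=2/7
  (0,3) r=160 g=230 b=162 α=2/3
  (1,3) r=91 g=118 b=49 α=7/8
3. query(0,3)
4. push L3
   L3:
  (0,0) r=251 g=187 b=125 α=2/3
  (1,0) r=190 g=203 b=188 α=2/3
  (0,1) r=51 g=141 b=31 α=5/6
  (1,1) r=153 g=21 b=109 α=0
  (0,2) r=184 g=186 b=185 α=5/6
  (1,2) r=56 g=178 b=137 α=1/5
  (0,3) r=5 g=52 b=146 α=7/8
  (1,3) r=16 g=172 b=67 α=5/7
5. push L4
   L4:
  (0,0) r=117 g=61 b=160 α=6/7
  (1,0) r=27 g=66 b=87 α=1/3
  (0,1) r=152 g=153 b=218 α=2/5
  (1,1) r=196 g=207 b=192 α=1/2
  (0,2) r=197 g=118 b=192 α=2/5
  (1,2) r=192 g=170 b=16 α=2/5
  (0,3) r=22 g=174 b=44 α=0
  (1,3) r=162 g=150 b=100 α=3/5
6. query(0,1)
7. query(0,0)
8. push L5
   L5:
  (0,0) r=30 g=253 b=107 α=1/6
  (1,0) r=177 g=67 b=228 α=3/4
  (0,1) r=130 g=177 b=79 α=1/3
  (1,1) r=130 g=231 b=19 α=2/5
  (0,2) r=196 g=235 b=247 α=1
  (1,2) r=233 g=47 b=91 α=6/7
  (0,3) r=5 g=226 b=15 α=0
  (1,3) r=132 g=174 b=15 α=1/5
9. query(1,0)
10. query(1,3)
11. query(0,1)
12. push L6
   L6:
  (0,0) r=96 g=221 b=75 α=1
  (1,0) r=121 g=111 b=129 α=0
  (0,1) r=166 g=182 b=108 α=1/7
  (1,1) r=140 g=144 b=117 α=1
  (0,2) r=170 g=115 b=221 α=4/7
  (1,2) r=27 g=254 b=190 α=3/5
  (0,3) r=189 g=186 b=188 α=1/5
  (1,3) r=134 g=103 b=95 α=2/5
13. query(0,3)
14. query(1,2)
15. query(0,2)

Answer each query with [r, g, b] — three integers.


query (0,3) [L1,L2] — begin 0,0,0
+L1 (α=1/2) → [123, 95/2, 9/2]
+L2 (α=2/3) → [443/3, 1015/6, 219/2]
= [148, 169, 110]

query (0,1) [L1,L2,L3,L4] — begin 0,0,0
L1 α=3/7: [129/7, 102/7, 402/7]
L2 α=1: [228, 241, 189]
L3 α=5/6: [161/2, 473/3, 172/3]
L4 α=2/5: [1091/10, 779/5, 608/5]
rounded: [109, 156, 122]

(0,0) stack=L1,L2,L3,L4; from [0,0,0]:
L1 α=3/4: [261/2, 381/2, 663/4]
L2 α=1/2: [625/4, 459/4, 907/8]
L3 α=2/3: [2633/12, 1955/12, 969/8]
L4 α=6/7: [11057/84, 6347/84, 8649/56]
→ [132, 76, 154]

query (1,0) [L1,L2,L3,L4,L5] — begin 0,0,0
+L1 (α=1/8) → [55/8, 83/4, 81/4]
+L2 (α=2/3) → [3079/24, 305/4, 2057/12]
+L3 (α=2/3) → [12199/72, 643/4, 6569/36]
+L4 (α=1/3) → [13171/108, 775/6, 8135/54]
+L5 (α=3/4) → [70519/432, 1981/24, 45071/216]
rounded: [163, 83, 209]

at x=1,y=3 over L1,L2,L3,L4,L5:
+L1 (α=1/3) → [74, 232/3, 145/3]
+L2 (α=7/8) → [711/8, 1355/12, 587/12]
+L3 (α=5/7) → [1031/28, 6515/42, 371/6]
+L4 (α=3/5) → [1567/14, 3193/21, 1271/15]
+L5 (α=1/5) → [4058/35, 16426/105, 5309/75]
rounded: [116, 156, 71]

(0,1) stack=L1,L2,L3,L4,L5; from [0,0,0]:
L1 α=3/7: [129/7, 102/7, 402/7]
L2 α=1: [228, 241, 189]
L3 α=5/6: [161/2, 473/3, 172/3]
L4 α=2/5: [1091/10, 779/5, 608/5]
L5 α=1/3: [1741/15, 2443/15, 537/5]
→ [116, 163, 107]

query (0,3) [L1,L2,L3,L4,L5,L6] — begin 0,0,0
L1 α=1/2: [123, 95/2, 9/2]
L2 α=2/3: [443/3, 1015/6, 219/2]
L3 α=7/8: [137/6, 3199/48, 2263/16]
L4 α=0: [137/6, 3199/48, 2263/16]
L5 α=0: [137/6, 3199/48, 2263/16]
L6 α=1/5: [841/15, 5431/60, 603/4]
→ [56, 91, 151]

query (1,2) [L1,L2,L3,L4,L5,L6] — begin 0,0,0
after L1 α=3/5: [381/5, 120, 306/5]
after L2 α=2/7: [551/7, 992/7, 458/7]
after L3 α=1/5: [2596/35, 5214/35, 2791/35]
after L4 α=2/5: [21228/175, 27542/175, 9493/175]
after L5 α=6/7: [265878/1225, 76892/1225, 105043/1225]
after L6 α=3/5: [630981/6125, 1087234/6125, 908336/6125]
rounded: [103, 178, 148]

(0,2) stack=L1,L2,L3,L4,L5,L6; from [0,0,0]:
after L1 α=0: [0, 0, 0]
after L2 α=1/3: [14, 70, 107/3]
after L3 α=5/6: [467/3, 500/3, 1441/9]
after L4 α=2/5: [861/5, 736/5, 2593/15]
after L5 α=1: [196, 235, 247]
after L6 α=4/7: [1268/7, 1165/7, 1625/7]
= [181, 166, 232]


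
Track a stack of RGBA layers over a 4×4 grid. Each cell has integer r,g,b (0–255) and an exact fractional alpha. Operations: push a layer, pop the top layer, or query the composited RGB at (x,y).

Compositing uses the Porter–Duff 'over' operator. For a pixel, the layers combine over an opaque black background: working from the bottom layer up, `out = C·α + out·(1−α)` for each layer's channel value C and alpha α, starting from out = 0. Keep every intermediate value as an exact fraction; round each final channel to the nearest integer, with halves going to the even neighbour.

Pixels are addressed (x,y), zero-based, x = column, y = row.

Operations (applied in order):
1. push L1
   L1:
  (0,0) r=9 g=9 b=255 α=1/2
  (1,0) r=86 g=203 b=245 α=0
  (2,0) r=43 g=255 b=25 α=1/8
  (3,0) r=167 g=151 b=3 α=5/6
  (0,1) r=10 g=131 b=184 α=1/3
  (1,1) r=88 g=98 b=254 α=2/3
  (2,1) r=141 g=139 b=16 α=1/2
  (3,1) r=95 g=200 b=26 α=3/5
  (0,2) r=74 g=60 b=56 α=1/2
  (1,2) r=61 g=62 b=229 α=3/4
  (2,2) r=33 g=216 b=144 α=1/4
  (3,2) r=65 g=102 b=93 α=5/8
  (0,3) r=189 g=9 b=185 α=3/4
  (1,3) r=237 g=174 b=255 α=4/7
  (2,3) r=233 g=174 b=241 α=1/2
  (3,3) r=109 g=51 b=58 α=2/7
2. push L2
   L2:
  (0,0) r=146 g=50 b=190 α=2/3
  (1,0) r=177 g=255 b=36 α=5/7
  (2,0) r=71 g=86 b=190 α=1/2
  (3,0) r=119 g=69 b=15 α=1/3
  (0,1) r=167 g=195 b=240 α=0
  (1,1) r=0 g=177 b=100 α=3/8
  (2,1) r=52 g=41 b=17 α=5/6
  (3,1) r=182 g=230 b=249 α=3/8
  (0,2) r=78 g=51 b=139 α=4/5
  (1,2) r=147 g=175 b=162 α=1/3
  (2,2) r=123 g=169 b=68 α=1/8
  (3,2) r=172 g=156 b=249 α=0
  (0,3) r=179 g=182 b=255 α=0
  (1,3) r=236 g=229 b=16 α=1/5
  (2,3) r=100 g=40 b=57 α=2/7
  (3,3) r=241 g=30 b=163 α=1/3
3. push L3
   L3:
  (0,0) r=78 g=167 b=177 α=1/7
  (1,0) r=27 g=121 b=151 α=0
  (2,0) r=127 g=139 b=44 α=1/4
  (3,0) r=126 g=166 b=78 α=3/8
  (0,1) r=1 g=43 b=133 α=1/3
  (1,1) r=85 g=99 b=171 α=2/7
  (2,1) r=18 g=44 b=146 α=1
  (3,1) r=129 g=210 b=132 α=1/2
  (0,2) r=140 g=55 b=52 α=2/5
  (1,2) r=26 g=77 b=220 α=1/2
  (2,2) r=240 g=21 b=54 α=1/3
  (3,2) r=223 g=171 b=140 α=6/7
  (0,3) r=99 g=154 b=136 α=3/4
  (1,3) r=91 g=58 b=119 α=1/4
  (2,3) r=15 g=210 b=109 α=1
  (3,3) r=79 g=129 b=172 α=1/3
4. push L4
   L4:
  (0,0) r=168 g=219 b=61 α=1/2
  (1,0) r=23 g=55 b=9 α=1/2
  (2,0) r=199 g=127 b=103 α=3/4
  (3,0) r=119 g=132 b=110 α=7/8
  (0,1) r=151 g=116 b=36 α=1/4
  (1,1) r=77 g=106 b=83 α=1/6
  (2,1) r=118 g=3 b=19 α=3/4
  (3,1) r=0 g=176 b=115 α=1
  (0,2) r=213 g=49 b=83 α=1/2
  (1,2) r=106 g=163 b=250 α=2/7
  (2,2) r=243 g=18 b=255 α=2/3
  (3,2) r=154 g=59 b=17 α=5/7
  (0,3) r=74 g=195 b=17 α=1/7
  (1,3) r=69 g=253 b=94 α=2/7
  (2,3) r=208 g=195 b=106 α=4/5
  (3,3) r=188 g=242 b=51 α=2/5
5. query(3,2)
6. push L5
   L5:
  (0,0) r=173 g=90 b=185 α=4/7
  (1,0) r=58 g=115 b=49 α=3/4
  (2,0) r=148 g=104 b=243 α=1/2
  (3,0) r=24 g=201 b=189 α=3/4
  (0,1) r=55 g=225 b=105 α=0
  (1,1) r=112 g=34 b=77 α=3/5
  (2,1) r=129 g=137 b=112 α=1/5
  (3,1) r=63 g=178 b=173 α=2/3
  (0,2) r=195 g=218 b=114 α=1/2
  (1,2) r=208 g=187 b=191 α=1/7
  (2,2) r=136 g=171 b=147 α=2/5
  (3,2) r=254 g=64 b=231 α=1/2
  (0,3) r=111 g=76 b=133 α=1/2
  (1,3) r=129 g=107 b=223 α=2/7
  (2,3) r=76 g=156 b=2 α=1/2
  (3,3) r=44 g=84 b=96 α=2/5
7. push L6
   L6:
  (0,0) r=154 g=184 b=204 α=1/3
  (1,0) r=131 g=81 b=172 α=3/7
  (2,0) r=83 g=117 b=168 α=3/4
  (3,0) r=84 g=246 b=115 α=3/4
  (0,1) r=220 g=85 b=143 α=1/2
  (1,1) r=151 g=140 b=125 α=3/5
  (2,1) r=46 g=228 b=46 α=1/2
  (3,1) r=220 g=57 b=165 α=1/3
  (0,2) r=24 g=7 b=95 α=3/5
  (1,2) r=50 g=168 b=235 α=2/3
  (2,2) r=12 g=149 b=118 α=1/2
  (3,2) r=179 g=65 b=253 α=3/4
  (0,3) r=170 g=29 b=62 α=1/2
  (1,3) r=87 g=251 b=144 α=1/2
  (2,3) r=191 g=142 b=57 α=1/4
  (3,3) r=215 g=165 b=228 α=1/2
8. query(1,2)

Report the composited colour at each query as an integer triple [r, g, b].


query (3,2) [L1,L2,L3,L4] — begin 0,0,0
+L1 (α=5/8) → [325/8, 255/4, 465/8]
+L2 (α=0) → [325/8, 255/4, 465/8]
+L3 (α=6/7) → [11029/56, 4359/28, 7185/56]
+L4 (α=5/7) → [32589/196, 8489/98, 9565/196]
= [166, 87, 49]

(1,2) stack=L1,L2,L3,L4,L5,L6; from [0,0,0]:
after L1 α=3/4: [183/4, 93/2, 687/4]
after L2 α=1/3: [159/2, 268/3, 337/2]
after L3 α=1/2: [211/4, 499/6, 777/4]
after L4 α=2/7: [1903/28, 4451/42, 5885/28]
after L5 α=1/7: [8621/98, 5760/49, 20329/98]
after L6 α=2/3: [18421/294, 7408/49, 66389/294]
→ [63, 151, 226]


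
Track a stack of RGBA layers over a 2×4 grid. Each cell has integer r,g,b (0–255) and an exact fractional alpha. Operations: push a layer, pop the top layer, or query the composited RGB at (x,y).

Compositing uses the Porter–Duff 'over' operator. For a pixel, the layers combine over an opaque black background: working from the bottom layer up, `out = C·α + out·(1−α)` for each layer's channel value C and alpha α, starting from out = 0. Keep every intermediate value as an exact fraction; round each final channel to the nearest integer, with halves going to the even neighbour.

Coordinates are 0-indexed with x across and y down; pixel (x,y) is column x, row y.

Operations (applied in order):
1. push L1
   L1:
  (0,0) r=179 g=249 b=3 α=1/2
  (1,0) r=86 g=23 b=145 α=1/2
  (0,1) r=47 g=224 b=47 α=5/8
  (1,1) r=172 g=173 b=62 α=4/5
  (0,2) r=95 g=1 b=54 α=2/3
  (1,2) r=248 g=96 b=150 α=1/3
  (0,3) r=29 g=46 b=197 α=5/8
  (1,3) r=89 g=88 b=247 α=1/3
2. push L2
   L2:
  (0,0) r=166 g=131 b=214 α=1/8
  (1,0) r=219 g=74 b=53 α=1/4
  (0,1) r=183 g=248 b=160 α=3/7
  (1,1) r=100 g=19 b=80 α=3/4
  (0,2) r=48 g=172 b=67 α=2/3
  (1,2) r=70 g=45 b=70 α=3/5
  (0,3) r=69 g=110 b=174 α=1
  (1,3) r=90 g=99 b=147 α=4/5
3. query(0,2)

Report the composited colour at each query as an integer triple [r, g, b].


at x=0,y=2 over L1,L2:
+L1 (α=2/3) → [190/3, 2/3, 36]
+L2 (α=2/3) → [478/9, 1034/9, 170/3]
= [53, 115, 57]


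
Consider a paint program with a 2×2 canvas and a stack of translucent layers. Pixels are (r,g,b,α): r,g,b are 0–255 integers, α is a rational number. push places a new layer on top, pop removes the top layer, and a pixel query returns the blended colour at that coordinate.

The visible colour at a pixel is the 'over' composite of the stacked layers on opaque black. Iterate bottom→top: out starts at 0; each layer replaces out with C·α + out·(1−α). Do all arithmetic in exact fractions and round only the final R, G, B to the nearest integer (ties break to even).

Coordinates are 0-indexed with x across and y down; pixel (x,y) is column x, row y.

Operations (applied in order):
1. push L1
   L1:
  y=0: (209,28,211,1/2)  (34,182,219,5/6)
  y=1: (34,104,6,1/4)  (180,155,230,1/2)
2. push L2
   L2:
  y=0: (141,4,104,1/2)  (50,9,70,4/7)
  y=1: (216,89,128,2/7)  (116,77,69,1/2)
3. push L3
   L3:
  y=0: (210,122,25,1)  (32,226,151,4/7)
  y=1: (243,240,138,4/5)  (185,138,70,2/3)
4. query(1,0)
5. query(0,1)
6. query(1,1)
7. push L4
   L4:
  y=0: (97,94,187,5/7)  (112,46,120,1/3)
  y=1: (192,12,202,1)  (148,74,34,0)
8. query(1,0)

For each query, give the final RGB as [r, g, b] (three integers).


at x=1,y=0 over L1,L2,L3:
+L1 (α=5/6) → [85/3, 455/3, 365/2]
+L2 (α=4/7) → [285/7, 491/7, 1655/14]
+L3 (α=4/7) → [1751/49, 7801/49, 13421/98]
rounded: [36, 159, 137]

at x=0,y=1 over L1,L2,L3:
+L1 (α=1/4) → [17/2, 26, 3/2]
+L2 (α=2/7) → [949/14, 44, 527/14]
+L3 (α=4/5) → [14557/70, 1004/5, 1651/14]
→ [208, 201, 118]

at x=1,y=1 over L1,L2,L3:
after L1 α=1/2: [90, 155/2, 115]
after L2 α=1/2: [103, 309/4, 92]
after L3 α=2/3: [473/3, 471/4, 232/3]
= [158, 118, 77]

at x=1,y=0 over L1,L2,L3,L4:
after L1 α=5/6: [85/3, 455/3, 365/2]
after L2 α=4/7: [285/7, 491/7, 1655/14]
after L3 α=4/7: [1751/49, 7801/49, 13421/98]
after L4 α=1/3: [8990/147, 5952/49, 19301/147]
→ [61, 121, 131]


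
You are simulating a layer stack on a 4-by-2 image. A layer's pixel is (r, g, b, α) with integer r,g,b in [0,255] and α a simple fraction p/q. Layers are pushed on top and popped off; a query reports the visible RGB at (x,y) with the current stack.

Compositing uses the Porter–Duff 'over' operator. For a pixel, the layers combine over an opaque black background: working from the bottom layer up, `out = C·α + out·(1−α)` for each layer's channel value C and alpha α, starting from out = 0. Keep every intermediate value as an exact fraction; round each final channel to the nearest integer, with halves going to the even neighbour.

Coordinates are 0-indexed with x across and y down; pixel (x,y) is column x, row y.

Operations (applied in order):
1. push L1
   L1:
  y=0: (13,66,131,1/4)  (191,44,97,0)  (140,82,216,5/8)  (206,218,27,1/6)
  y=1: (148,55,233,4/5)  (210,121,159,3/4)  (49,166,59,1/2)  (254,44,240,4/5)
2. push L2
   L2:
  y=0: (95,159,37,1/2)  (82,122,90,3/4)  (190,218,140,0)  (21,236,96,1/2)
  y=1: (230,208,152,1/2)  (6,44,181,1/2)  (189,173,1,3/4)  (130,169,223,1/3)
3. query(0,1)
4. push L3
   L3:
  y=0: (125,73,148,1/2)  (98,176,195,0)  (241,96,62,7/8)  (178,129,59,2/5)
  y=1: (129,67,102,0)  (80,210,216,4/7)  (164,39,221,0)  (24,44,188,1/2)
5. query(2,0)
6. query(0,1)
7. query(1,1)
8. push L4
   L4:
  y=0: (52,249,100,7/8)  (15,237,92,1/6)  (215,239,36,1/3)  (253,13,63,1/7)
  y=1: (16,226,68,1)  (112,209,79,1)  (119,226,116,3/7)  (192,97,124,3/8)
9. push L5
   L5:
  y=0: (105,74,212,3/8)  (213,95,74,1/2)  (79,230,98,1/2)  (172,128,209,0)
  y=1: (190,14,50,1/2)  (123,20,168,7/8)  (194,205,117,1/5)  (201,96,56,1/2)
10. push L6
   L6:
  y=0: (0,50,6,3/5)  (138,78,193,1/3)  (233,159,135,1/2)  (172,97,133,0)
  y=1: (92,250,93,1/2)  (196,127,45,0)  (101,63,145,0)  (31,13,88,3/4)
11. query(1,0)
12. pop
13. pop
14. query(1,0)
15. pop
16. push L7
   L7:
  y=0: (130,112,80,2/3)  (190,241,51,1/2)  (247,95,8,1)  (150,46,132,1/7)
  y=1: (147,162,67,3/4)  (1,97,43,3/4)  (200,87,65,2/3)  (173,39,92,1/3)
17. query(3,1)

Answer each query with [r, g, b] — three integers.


(0,1) stack=L1,L2; from [0,0,0]:
L1 α=4/5: [592/5, 44, 932/5]
L2 α=1/2: [871/5, 126, 846/5]
= [174, 126, 169]

at x=2,y=0 over L1,L2,L3:
+L1 (α=5/8) → [175/2, 205/4, 135]
+L2 (α=0) → [175/2, 205/4, 135]
+L3 (α=7/8) → [3549/16, 2893/32, 569/8]
→ [222, 90, 71]

(0,1) stack=L1,L2,L3; from [0,0,0]:
+L1 (α=4/5) → [592/5, 44, 932/5]
+L2 (α=1/2) → [871/5, 126, 846/5]
+L3 (α=0) → [871/5, 126, 846/5]
rounded: [174, 126, 169]

at x=1,y=1 over L1,L2,L3:
after L1 α=3/4: [315/2, 363/4, 477/4]
after L2 α=1/2: [327/4, 539/8, 1201/8]
after L3 α=4/7: [323/4, 1191/8, 10515/56]
→ [81, 149, 188]

(1,0) stack=L1,L2,L3,L4,L5,L6; from [0,0,0]:
+L1 (α=0) → [0, 0, 0]
+L2 (α=3/4) → [123/2, 183/2, 135/2]
+L3 (α=0) → [123/2, 183/2, 135/2]
+L4 (α=1/6) → [215/4, 463/4, 859/12]
+L5 (α=1/2) → [1067/8, 843/8, 1747/24]
+L6 (α=1/3) → [1619/12, 385/4, 4063/36]
rounded: [135, 96, 113]

(1,0) stack=L1,L2,L3,L4; from [0,0,0]:
after L1 α=0: [0, 0, 0]
after L2 α=3/4: [123/2, 183/2, 135/2]
after L3 α=0: [123/2, 183/2, 135/2]
after L4 α=1/6: [215/4, 463/4, 859/12]
→ [54, 116, 72]

at x=3,y=1 over L1,L2,L3,L7:
after L1 α=4/5: [1016/5, 176/5, 192]
after L2 α=1/3: [894/5, 399/5, 607/3]
after L3 α=1/2: [507/5, 619/10, 1171/6]
after L7 α=1/3: [1879/15, 814/15, 1447/9]
→ [125, 54, 161]


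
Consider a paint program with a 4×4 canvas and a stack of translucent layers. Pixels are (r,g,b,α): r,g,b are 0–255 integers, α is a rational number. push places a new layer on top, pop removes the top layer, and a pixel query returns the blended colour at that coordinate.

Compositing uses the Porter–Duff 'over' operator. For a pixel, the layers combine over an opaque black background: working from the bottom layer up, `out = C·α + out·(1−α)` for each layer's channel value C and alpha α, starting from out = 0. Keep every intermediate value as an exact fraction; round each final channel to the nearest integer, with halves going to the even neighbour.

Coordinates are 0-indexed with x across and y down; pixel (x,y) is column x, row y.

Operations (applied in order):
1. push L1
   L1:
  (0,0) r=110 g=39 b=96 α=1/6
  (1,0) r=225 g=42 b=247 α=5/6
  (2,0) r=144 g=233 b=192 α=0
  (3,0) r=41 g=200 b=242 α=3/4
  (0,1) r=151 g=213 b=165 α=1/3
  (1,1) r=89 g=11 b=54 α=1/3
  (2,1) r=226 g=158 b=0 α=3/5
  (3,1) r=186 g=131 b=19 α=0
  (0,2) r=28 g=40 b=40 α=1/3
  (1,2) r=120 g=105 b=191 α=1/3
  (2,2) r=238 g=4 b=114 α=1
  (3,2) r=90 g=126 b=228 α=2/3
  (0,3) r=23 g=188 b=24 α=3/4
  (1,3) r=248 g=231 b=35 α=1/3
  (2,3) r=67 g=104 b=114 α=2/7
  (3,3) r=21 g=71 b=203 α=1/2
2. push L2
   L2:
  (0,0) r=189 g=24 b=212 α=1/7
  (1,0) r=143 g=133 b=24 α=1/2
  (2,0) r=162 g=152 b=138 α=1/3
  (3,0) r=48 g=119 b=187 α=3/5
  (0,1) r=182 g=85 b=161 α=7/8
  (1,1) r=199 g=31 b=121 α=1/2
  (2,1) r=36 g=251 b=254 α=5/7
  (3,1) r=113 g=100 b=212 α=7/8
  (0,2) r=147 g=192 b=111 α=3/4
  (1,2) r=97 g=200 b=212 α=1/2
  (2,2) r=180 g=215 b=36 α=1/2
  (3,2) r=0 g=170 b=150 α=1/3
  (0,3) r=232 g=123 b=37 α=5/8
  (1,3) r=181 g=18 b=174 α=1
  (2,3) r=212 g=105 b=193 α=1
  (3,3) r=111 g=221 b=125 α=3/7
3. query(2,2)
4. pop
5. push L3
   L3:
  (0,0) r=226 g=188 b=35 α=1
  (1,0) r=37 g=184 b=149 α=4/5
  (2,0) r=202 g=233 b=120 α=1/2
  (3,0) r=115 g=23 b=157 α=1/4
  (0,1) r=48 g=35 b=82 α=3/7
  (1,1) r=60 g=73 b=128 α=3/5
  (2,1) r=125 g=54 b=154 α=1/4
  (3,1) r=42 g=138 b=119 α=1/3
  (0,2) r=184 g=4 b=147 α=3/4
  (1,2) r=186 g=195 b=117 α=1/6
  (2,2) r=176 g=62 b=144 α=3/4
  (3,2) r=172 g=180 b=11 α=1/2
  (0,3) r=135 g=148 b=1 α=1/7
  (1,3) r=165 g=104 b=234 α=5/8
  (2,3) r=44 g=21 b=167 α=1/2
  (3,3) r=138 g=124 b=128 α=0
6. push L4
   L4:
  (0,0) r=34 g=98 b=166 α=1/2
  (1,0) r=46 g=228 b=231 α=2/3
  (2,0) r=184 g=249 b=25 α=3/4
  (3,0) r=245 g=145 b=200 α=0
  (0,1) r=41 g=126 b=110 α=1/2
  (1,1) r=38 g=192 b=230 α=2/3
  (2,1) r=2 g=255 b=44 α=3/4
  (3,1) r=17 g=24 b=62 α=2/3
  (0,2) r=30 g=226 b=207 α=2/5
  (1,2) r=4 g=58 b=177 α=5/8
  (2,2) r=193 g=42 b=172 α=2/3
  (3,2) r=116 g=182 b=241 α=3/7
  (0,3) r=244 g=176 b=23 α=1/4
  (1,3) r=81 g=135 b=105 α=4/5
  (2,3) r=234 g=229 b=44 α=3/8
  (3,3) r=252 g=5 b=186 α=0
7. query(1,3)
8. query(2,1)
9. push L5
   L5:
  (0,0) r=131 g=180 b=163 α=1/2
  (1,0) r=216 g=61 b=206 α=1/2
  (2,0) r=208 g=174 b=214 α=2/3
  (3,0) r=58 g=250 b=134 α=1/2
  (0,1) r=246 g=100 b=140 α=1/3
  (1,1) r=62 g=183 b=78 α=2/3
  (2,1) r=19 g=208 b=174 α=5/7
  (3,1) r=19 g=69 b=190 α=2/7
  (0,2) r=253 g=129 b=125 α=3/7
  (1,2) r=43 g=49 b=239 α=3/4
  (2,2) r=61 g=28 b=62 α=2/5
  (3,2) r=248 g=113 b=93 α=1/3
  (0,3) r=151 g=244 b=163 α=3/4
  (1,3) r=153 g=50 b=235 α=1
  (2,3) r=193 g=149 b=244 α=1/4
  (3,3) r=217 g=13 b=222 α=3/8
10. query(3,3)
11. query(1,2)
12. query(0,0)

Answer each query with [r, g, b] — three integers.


(2,2) stack=L1,L2; from [0,0,0]:
after L1 α=1: [238, 4, 114]
after L2 α=1/2: [209, 219/2, 75]
rounded: [209, 110, 75]

at x=1,y=3 over L1,L3,L4:
+L1 (α=1/3) → [248/3, 77, 35/3]
+L3 (α=5/8) → [1073/8, 751/8, 1205/8]
+L4 (α=4/5) → [733/8, 5071/40, 913/8]
rounded: [92, 127, 114]

at x=2,y=1 over L1,L3,L4:
+L1 (α=3/5) → [678/5, 474/5, 0]
+L3 (α=1/4) → [2659/20, 423/5, 77/2]
+L4 (α=3/4) → [2779/80, 1062/5, 341/8]
= [35, 212, 43]

(3,3) stack=L1,L3,L4,L5; from [0,0,0]:
+L1 (α=1/2) → [21/2, 71/2, 203/2]
+L3 (α=0) → [21/2, 71/2, 203/2]
+L4 (α=0) → [21/2, 71/2, 203/2]
+L5 (α=3/8) → [1407/16, 433/16, 2347/16]
rounded: [88, 27, 147]

at x=1,y=2 over L1,L3,L4,L5:
after L1 α=1/3: [40, 35, 191/3]
after L3 α=1/6: [193/3, 185/3, 653/9]
after L4 α=5/8: [213/8, 475/8, 827/6]
after L5 α=3/4: [1245/32, 1651/32, 5129/24]
→ [39, 52, 214]

query (0,0) [L1,L3,L4,L5] — begin 0,0,0
L1 α=1/6: [55/3, 13/2, 16]
L3 α=1: [226, 188, 35]
L4 α=1/2: [130, 143, 201/2]
L5 α=1/2: [261/2, 323/2, 527/4]
= [130, 162, 132]


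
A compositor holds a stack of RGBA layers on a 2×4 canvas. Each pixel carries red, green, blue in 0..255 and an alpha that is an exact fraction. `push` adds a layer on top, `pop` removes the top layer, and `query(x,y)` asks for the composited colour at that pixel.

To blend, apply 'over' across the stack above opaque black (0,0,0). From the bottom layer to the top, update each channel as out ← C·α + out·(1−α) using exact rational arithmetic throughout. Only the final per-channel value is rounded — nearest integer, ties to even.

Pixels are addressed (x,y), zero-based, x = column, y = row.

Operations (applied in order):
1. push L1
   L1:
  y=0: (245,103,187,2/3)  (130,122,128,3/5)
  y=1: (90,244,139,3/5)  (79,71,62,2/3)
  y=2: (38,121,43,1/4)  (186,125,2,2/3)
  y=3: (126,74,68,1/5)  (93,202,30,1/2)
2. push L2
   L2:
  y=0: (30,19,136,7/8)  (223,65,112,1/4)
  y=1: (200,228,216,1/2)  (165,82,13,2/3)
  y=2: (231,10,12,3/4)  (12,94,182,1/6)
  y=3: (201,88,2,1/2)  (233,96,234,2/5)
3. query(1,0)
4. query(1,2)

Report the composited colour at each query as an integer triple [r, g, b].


query (1,0) [L1,L2] — begin 0,0,0
after L1 α=3/5: [78, 366/5, 384/5]
after L2 α=1/4: [457/4, 1423/20, 428/5]
→ [114, 71, 86]

at x=1,y=2 over L1,L2:
after L1 α=2/3: [124, 250/3, 4/3]
after L2 α=1/6: [316/3, 766/9, 283/9]
→ [105, 85, 31]


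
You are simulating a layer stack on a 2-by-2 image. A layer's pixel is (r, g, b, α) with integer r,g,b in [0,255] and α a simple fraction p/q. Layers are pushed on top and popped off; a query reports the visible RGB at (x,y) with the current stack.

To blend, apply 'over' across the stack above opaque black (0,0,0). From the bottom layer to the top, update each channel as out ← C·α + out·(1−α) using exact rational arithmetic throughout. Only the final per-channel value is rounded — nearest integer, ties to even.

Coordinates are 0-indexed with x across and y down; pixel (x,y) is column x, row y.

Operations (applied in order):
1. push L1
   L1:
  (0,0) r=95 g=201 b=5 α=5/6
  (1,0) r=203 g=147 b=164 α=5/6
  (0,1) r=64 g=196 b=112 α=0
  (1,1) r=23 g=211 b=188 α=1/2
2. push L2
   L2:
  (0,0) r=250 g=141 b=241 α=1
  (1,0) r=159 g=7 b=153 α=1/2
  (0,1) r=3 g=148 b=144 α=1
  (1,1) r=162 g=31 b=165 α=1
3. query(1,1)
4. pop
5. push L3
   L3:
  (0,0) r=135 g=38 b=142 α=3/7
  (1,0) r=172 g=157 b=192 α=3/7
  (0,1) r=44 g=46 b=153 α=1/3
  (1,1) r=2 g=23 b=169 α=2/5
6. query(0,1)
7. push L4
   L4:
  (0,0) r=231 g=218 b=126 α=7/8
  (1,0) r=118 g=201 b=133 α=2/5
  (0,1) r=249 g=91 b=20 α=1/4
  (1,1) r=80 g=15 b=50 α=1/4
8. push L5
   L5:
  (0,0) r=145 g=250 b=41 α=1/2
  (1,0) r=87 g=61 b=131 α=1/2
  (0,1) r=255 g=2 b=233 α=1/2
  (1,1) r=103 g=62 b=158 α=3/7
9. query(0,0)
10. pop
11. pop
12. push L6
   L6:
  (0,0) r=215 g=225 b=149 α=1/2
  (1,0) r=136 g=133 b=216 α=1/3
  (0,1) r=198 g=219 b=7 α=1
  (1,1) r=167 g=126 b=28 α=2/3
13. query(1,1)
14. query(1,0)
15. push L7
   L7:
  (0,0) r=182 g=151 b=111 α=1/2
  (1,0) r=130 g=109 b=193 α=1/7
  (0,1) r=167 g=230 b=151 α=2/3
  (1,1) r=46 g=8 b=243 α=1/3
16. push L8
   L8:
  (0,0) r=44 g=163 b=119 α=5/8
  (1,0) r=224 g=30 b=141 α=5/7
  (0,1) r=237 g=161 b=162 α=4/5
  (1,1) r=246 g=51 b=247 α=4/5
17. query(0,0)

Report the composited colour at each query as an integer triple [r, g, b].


(1,1) stack=L1,L2; from [0,0,0]:
after L1 α=1/2: [23/2, 211/2, 94]
after L2 α=1: [162, 31, 165]
= [162, 31, 165]

(0,1) stack=L1,L3; from [0,0,0]:
L1 α=0: [0, 0, 0]
L3 α=1/3: [44/3, 46/3, 51]
→ [15, 15, 51]

(0,0) stack=L1,L3,L4,L5; from [0,0,0]:
L1 α=5/6: [475/6, 335/2, 25/6]
L3 α=3/7: [2165/21, 112, 1328/21]
L4 α=7/8: [18061/84, 819/4, 9925/84]
L5 α=1/2: [30241/168, 1819/8, 13369/168]
rounded: [180, 227, 80]

query (1,1) [L1,L3,L6] — begin 0,0,0
+L1 (α=1/2) → [23/2, 211/2, 94]
+L3 (α=2/5) → [77/10, 145/2, 124]
+L6 (α=2/3) → [1139/10, 649/6, 60]
rounded: [114, 108, 60]

query (1,0) [L1,L3,L6] — begin 0,0,0
L1 α=5/6: [1015/6, 245/2, 410/3]
L3 α=3/7: [3578/21, 961/7, 3368/21]
L6 α=1/3: [10012/63, 951/7, 11272/63]
rounded: [159, 136, 179]

query (0,0) [L1,L3,L6,L7,L8] — begin 0,0,0
+L1 (α=5/6) → [475/6, 335/2, 25/6]
+L3 (α=3/7) → [2165/21, 112, 1328/21]
+L6 (α=1/2) → [3340/21, 337/2, 4457/42]
+L7 (α=1/2) → [3581/21, 639/4, 9119/84]
+L8 (α=5/8) → [5121/56, 5177/32, 25779/224]
= [91, 162, 115]


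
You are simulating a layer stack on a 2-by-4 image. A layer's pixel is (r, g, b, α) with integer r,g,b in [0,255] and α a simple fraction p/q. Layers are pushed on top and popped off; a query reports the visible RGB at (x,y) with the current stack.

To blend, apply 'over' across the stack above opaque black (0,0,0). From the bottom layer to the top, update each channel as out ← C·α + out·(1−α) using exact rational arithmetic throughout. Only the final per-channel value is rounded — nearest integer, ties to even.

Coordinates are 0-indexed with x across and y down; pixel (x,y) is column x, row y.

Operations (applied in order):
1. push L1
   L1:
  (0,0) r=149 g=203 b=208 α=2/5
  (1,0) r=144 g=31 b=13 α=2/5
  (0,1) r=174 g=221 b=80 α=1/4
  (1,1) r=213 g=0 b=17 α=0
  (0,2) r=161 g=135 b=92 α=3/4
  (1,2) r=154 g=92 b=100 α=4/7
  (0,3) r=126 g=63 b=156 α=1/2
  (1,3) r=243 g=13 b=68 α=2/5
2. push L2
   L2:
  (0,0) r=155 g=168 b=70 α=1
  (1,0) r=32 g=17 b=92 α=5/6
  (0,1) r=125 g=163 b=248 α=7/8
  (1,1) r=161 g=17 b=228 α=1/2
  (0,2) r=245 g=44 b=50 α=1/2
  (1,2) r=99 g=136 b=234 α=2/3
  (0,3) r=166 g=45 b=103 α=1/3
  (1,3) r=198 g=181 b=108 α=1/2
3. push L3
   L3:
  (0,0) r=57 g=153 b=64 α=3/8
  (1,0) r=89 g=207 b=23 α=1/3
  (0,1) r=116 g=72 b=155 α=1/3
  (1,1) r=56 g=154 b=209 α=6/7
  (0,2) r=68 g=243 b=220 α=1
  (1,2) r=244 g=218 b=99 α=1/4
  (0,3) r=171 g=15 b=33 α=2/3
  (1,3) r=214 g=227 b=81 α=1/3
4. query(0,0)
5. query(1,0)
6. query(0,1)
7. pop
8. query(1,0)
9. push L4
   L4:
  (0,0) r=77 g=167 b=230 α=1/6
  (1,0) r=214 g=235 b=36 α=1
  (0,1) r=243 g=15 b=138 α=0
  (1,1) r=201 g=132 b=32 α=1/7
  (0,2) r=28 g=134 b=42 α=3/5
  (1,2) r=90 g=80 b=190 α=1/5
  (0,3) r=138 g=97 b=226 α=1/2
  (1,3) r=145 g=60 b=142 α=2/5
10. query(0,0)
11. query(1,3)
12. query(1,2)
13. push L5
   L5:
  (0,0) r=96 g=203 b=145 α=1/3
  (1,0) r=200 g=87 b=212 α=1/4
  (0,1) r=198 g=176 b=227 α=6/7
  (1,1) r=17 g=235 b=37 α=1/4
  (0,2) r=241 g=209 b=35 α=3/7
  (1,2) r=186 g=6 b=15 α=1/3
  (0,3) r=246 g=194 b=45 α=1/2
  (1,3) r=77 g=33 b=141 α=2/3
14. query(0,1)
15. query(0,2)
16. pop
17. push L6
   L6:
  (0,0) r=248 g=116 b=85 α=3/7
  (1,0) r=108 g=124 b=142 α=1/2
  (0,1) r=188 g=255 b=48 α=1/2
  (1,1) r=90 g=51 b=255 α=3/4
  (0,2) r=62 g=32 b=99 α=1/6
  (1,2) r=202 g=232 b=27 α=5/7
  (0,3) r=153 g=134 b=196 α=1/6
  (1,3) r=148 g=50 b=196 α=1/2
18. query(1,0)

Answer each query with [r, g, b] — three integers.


(0,0) stack=L1,L2,L3; from [0,0,0]:
+L1 (α=2/5) → [298/5, 406/5, 416/5]
+L2 (α=1) → [155, 168, 70]
+L3 (α=3/8) → [473/4, 1299/8, 271/4]
rounded: [118, 162, 68]

(1,0) stack=L1,L2,L3; from [0,0,0]:
+L1 (α=2/5) → [288/5, 62/5, 26/5]
+L2 (α=5/6) → [544/15, 487/30, 1163/15]
+L3 (α=1/3) → [2423/45, 3592/45, 2671/45]
→ [54, 80, 59]

query (0,1) [L1,L2,L3] — begin 0,0,0
L1 α=1/4: [87/2, 221/4, 20]
L2 α=7/8: [1837/16, 4785/32, 439/2]
L3 α=1/3: [2765/24, 1979/16, 198]
rounded: [115, 124, 198]

at x=1,y=0 over L1,L2:
after L1 α=2/5: [288/5, 62/5, 26/5]
after L2 α=5/6: [544/15, 487/30, 1163/15]
→ [36, 16, 78]

(0,0) stack=L1,L2,L4; from [0,0,0]:
after L1 α=2/5: [298/5, 406/5, 416/5]
after L2 α=1: [155, 168, 70]
after L4 α=1/6: [142, 1007/6, 290/3]
= [142, 168, 97]

at x=1,y=3 over L1,L2,L4:
L1 α=2/5: [486/5, 26/5, 136/5]
L2 α=1/2: [738/5, 931/10, 338/5]
L4 α=2/5: [3664/25, 3993/50, 2434/25]
rounded: [147, 80, 97]

query (1,2) [L1,L2,L4] — begin 0,0,0
after L1 α=4/7: [88, 368/7, 400/7]
after L2 α=2/3: [286/3, 2272/21, 3676/21]
after L4 α=1/5: [1414/15, 10768/105, 18694/105]
= [94, 103, 178]

at x=0,y=1 over L1,L2,L4,L5:
after L1 α=1/4: [87/2, 221/4, 20]
after L2 α=7/8: [1837/16, 4785/32, 439/2]
after L4 α=0: [1837/16, 4785/32, 439/2]
after L5 α=6/7: [20845/112, 5511/32, 3163/14]
= [186, 172, 226]

at x=0,y=2 over L1,L2,L4,L5:
L1 α=3/4: [483/4, 405/4, 69]
L2 α=1/2: [1463/8, 581/8, 119/2]
L4 α=3/5: [1799/20, 2189/20, 49]
L5 α=3/7: [5414/35, 5324/35, 43]
→ [155, 152, 43]

(1,0) stack=L1,L2,L4,L6; from [0,0,0]:
L1 α=2/5: [288/5, 62/5, 26/5]
L2 α=5/6: [544/15, 487/30, 1163/15]
L4 α=1: [214, 235, 36]
L6 α=1/2: [161, 359/2, 89]
rounded: [161, 180, 89]


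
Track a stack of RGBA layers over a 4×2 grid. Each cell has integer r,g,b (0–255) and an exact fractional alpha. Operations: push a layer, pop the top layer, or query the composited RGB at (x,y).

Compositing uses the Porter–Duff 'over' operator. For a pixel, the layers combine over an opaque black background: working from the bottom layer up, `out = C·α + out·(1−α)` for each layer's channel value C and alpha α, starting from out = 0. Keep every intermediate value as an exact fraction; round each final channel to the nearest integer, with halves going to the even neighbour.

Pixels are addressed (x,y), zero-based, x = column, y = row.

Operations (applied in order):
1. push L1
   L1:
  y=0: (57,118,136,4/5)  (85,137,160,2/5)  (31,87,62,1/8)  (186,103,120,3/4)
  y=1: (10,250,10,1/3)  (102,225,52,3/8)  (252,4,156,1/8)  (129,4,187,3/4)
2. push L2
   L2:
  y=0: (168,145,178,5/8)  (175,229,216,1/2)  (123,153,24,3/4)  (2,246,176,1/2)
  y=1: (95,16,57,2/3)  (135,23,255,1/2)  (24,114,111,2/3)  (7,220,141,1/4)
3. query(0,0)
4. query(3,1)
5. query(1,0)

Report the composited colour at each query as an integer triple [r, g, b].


(0,0) stack=L1,L2; from [0,0,0]:
after L1 α=4/5: [228/5, 472/5, 544/5]
after L2 α=5/8: [1221/10, 5041/40, 3041/20]
rounded: [122, 126, 152]

at x=3,y=1 over L1,L2:
L1 α=3/4: [387/4, 3, 561/4]
L2 α=1/4: [1189/16, 229/4, 2247/16]
= [74, 57, 140]

query (1,0) [L1,L2] — begin 0,0,0
L1 α=2/5: [34, 274/5, 64]
L2 α=1/2: [209/2, 1419/10, 140]
rounded: [104, 142, 140]
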